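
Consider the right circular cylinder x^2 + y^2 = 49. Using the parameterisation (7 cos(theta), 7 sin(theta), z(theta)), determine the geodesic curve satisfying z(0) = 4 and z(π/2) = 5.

Parameterise the cylinder of radius R = 7 as
    r(θ) = (7 cos θ, 7 sin θ, z(θ)).
The arc-length element is
    ds = sqrt(49 + (dz/dθ)^2) dθ,
so the Lagrangian is L = sqrt(49 + z'^2).
L depends on z' only, not on z or θ, so ∂L/∂z = 0 and
    ∂L/∂z' = z' / sqrt(49 + z'^2).
The Euler-Lagrange equation gives
    d/dθ( z' / sqrt(49 + z'^2) ) = 0,
so z' is constant. Integrating once:
    z(θ) = a θ + b,
a helix on the cylinder (a straight line when the cylinder is unrolled). The constants a, b are determined by the endpoint conditions.
With endpoint conditions z(0) = 4 and z(π/2) = 5: from z(0) = b we get b = 4, and a·π/2 + 4 = 5 gives a = 2/π, so
    z(θ) = (2/π) θ + 4.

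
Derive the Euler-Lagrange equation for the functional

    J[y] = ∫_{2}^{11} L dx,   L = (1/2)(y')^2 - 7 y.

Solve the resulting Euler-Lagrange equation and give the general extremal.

The Lagrangian is L = (1/2)(y')^2 - 7 y.
∂L/∂y = -7.
∂L/∂y' = y'.
The Euler-Lagrange equation d/dx(∂L/∂y') − ∂L/∂y = 0 becomes:
    y'' + 7 = 0
General solution: y(x) = -(7/2) x^2 + A x + B, where A and B are arbitrary constants fixed by the endpoint conditions.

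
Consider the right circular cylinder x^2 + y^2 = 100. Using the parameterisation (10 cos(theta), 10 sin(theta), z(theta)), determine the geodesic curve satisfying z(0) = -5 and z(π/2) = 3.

Parameterise the cylinder of radius R = 10 as
    r(θ) = (10 cos θ, 10 sin θ, z(θ)).
The arc-length element is
    ds = sqrt(100 + (dz/dθ)^2) dθ,
so the Lagrangian is L = sqrt(100 + z'^2).
L depends on z' only, not on z or θ, so ∂L/∂z = 0 and
    ∂L/∂z' = z' / sqrt(100 + z'^2).
The Euler-Lagrange equation gives
    d/dθ( z' / sqrt(100 + z'^2) ) = 0,
so z' is constant. Integrating once:
    z(θ) = a θ + b,
a helix on the cylinder (a straight line when the cylinder is unrolled). The constants a, b are determined by the endpoint conditions.
With endpoint conditions z(0) = -5 and z(π/2) = 3: from z(0) = b we get b = -5, and a·π/2 + -5 = 3 gives a = 16/π, so
    z(θ) = (16/π) θ − 5.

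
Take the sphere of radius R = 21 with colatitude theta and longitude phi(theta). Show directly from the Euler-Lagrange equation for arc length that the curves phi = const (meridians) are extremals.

On the sphere of radius R = 21 with spherical coordinates (θ, φ), the induced metric is
    ds^2 = 441(dθ^2 + sin^2(θ) dφ^2).
Using θ as the parameter, the arc-length functional becomes
    J[φ] = ∫ 21 sqrt(1 + sin^2(θ) (dφ/dθ)^2) dθ.
So L = 21 sqrt(1 + sin^2(θ) φ'^2). Compute
    ∂L/∂φ = 0  (L has no explicit φ dependence),
    ∂L/∂φ' = 21 sin^2(θ) φ' / sqrt(1 + sin^2(θ) φ'^2).
For the candidate φ(θ) = c (constant), φ' = 0, so ∂L/∂φ' evaluated along the candidate vanishes, and ∂L/∂φ is identically zero. Hence
    d/dθ(∂L/∂φ') − ∂L/∂φ = 0
is satisfied. Therefore meridians φ = const are extremals of arc length — they are geodesics on the sphere.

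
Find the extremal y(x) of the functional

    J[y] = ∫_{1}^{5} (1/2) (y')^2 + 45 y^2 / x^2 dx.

The Lagrangian is L = (1/2) (y')^2 + 45 y^2 / x^2.
Compute ∂L/∂y = 90y/x^2, ∂L/∂y' = y'.
The Euler-Lagrange equation d/dx(∂L/∂y') − ∂L/∂y = 0 reduces to
    y'' − 90/x^2 · y = 0  (x > 0).
Its general solution is
    y(x) = A x^10 + B x^(-9),
with A, B fixed by the endpoint conditions.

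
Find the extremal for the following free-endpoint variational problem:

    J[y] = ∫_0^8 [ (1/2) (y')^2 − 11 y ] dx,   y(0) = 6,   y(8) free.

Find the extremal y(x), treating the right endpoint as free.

The Lagrangian L = (1/2) (y')^2 − 11 y gives
    ∂L/∂y = −11,   ∂L/∂y' = y'.
Euler-Lagrange: d/dx(y') − (−11) = 0, i.e. y'' + 11 = 0, so
    y(x) = −(11/2) x^2 + C1 x + C2.
Fixed left endpoint y(0) = 6 ⇒ C2 = 6.
The right endpoint x = 8 is free, so the natural (transversality) condition is ∂L/∂y' |_{x=8} = 0, i.e. y'(8) = 0.
Compute y'(x) = −11 x + C1, so y'(8) = −88 + C1 = 0 ⇒ C1 = 88.
Therefore the extremal is
    y(x) = −(11/2) x^2 + 88 x + 6.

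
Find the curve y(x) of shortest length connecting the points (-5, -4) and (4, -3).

Arc-length functional: J[y] = ∫ sqrt(1 + (y')^2) dx.
Lagrangian L = sqrt(1 + (y')^2) has no explicit y dependence, so ∂L/∂y = 0 and the Euler-Lagrange equation gives
    d/dx( y' / sqrt(1 + (y')^2) ) = 0  ⇒  y' / sqrt(1 + (y')^2) = const.
Hence y' is constant, so y(x) is affine.
Fitting the endpoints (-5, -4) and (4, -3):
    slope m = ((-3) − (-4)) / (4 − (-5)) = 1/9,
    intercept c = (-4) − m·(-5) = -31/9.
Extremal: y(x) = (1/9) x - 31/9.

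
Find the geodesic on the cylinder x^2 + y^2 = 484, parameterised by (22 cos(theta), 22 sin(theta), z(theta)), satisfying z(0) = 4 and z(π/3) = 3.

Parameterise the cylinder of radius R = 22 as
    r(θ) = (22 cos θ, 22 sin θ, z(θ)).
The arc-length element is
    ds = sqrt(484 + (dz/dθ)^2) dθ,
so the Lagrangian is L = sqrt(484 + z'^2).
L depends on z' only, not on z or θ, so ∂L/∂z = 0 and
    ∂L/∂z' = z' / sqrt(484 + z'^2).
The Euler-Lagrange equation gives
    d/dθ( z' / sqrt(484 + z'^2) ) = 0,
so z' is constant. Integrating once:
    z(θ) = a θ + b,
a helix on the cylinder (a straight line when the cylinder is unrolled). The constants a, b are determined by the endpoint conditions.
With endpoint conditions z(0) = 4 and z(π/3) = 3: from z(0) = b we get b = 4, and a·π/3 + 4 = 3 gives a = -3/π, so
    z(θ) = (-3/π) θ + 4.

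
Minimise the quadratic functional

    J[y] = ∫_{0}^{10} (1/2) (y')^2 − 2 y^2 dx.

The Lagrangian is L = (1/2) (y')^2 − 2 y^2.
Compute ∂L/∂y = -4y, ∂L/∂y' = y'.
The Euler-Lagrange equation d/dx(∂L/∂y') − ∂L/∂y = 0 reduces to
    y'' + 4 y = 0.
Its general solution is
    y(x) = A sin(2x) + B cos(2x),
with A, B fixed by the endpoint conditions.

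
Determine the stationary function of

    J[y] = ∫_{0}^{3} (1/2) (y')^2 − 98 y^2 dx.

The Lagrangian is L = (1/2) (y')^2 − 98 y^2.
Compute ∂L/∂y = -196y, ∂L/∂y' = y'.
The Euler-Lagrange equation d/dx(∂L/∂y') − ∂L/∂y = 0 reduces to
    y'' + 196 y = 0.
Its general solution is
    y(x) = A sin(14x) + B cos(14x),
with A, B fixed by the endpoint conditions.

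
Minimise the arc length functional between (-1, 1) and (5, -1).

Arc-length functional: J[y] = ∫ sqrt(1 + (y')^2) dx.
Lagrangian L = sqrt(1 + (y')^2) has no explicit y dependence, so ∂L/∂y = 0 and the Euler-Lagrange equation gives
    d/dx( y' / sqrt(1 + (y')^2) ) = 0  ⇒  y' / sqrt(1 + (y')^2) = const.
Hence y' is constant, so y(x) is affine.
Fitting the endpoints (-1, 1) and (5, -1):
    slope m = ((-1) − 1) / (5 − (-1)) = -1/3,
    intercept c = 1 − m·(-1) = 2/3.
Extremal: y(x) = (-1/3) x + 2/3.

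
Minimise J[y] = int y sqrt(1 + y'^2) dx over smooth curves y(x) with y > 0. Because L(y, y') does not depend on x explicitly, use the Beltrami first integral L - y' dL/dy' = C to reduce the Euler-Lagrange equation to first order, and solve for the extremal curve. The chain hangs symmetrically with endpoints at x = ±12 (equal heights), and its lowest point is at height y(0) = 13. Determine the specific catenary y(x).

The Lagrangian L(y, y') = y sqrt(1 + y'^2) has no explicit x dependence, so the Beltrami identity applies:
    L − y' ∂L/∂y' = C.
Compute ∂L/∂y' = y · y' / sqrt(1 + y'^2). Then
    L − y' ∂L/∂y'
    = y sqrt(1 + y'^2) − y · y'^2 / sqrt(1 + y'^2)
    = y (1 + y'^2 − y'^2) / sqrt(1 + y'^2)
    = y / sqrt(1 + y'^2) = C.
Squaring gives y^2 = C^2 (1 + y'^2), i.e.
    y'^2 = y^2 / C^2 − 1.
Separating variables,
    dy / sqrt(y^2 − C^2) = dx / C,
and integrating gives arccosh(y / C) = (x − a)/C, so
    y(x) = C cosh((x − a)/C),
the catenary. The constants C and a are fixed by the two endpoint conditions (and, for the hanging-chain problem, the length constraint selects C).
Now fit the given data. The endpoints x = ±12 are symmetric at equal height, so the catenary is even about its minimum: a = 0 and y(x) = C cosh(x/C). The lowest point is y(0) = C cosh(0) = C, and we are told y(0) = 13, so C = 13. Therefore
    y(x) = 13 cosh(x/13),
and at the endpoints
    y(±12) = 13 cosh(12/13).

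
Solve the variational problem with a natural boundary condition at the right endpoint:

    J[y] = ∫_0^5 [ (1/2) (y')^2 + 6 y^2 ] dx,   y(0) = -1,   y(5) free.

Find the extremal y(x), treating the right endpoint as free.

The Lagrangian L = (1/2) (y')^2 + 6 y^2 gives
    ∂L/∂y = 12 y,   ∂L/∂y' = y'.
Euler-Lagrange: y'' − 12 y = 0.
With k = sqrt(12), the general solution is
    y(x) = A cosh(sqrt(12) x) + B sinh(sqrt(12) x).
Fixed left endpoint y(0) = -1 ⇒ A = -1.
The right endpoint x = 5 is free, so the natural (transversality) condition is ∂L/∂y' |_{x=5} = 0, i.e. y'(5) = 0.
Compute y'(x) = A k sinh(k x) + B k cosh(k x), so
    y'(5) = A k sinh(k·5) + B k cosh(k·5) = 0
    ⇒ B = −A tanh(k·5) = tanh(sqrt(12)·5).
Therefore the extremal is
    y(x) = −cosh(sqrt(12) x) + tanh(sqrt(12)·5) sinh(sqrt(12) x).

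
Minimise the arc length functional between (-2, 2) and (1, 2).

Arc-length functional: J[y] = ∫ sqrt(1 + (y')^2) dx.
Lagrangian L = sqrt(1 + (y')^2) has no explicit y dependence, so ∂L/∂y = 0 and the Euler-Lagrange equation gives
    d/dx( y' / sqrt(1 + (y')^2) ) = 0  ⇒  y' / sqrt(1 + (y')^2) = const.
Hence y' is constant, so y(x) is affine.
Fitting the endpoints (-2, 2) and (1, 2):
    slope m = (2 − 2) / (1 − (-2)) = 0,
    intercept c = 2 − m·(-2) = 2.
Extremal: y(x) = 2.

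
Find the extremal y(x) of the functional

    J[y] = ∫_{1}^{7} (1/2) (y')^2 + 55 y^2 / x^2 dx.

The Lagrangian is L = (1/2) (y')^2 + 55 y^2 / x^2.
Compute ∂L/∂y = 110y/x^2, ∂L/∂y' = y'.
The Euler-Lagrange equation d/dx(∂L/∂y') − ∂L/∂y = 0 reduces to
    y'' − 110/x^2 · y = 0  (x > 0).
Its general solution is
    y(x) = A x^11 + B x^(-10),
with A, B fixed by the endpoint conditions.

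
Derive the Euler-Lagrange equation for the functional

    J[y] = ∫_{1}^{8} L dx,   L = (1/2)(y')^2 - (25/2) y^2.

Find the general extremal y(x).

The Lagrangian is L = (1/2)(y')^2 - (25/2) y^2.
∂L/∂y = -25y.
∂L/∂y' = y'.
The Euler-Lagrange equation d/dx(∂L/∂y') − ∂L/∂y = 0 becomes:
    y'' + 25 y = 0
General solution: y(x) = A sin(5x) + B cos(5x), where A and B are arbitrary constants fixed by the endpoint conditions.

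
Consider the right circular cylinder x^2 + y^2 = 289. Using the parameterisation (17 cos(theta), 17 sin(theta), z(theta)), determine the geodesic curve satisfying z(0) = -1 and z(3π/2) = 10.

Parameterise the cylinder of radius R = 17 as
    r(θ) = (17 cos θ, 17 sin θ, z(θ)).
The arc-length element is
    ds = sqrt(289 + (dz/dθ)^2) dθ,
so the Lagrangian is L = sqrt(289 + z'^2).
L depends on z' only, not on z or θ, so ∂L/∂z = 0 and
    ∂L/∂z' = z' / sqrt(289 + z'^2).
The Euler-Lagrange equation gives
    d/dθ( z' / sqrt(289 + z'^2) ) = 0,
so z' is constant. Integrating once:
    z(θ) = a θ + b,
a helix on the cylinder (a straight line when the cylinder is unrolled). The constants a, b are determined by the endpoint conditions.
With endpoint conditions z(0) = -1 and z(3π/2) = 10: from z(0) = b we get b = -1, and a·3π/2 + -1 = 10 gives a = 22/(3π), so
    z(θ) = (22/(3π)) θ − 1.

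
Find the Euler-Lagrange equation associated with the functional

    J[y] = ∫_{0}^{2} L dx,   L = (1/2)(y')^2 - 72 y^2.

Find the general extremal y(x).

The Lagrangian is L = (1/2)(y')^2 - 72 y^2.
∂L/∂y = -144y.
∂L/∂y' = y'.
The Euler-Lagrange equation d/dx(∂L/∂y') − ∂L/∂y = 0 becomes:
    y'' + 144 y = 0
General solution: y(x) = A sin(12x) + B cos(12x), where A and B are arbitrary constants fixed by the endpoint conditions.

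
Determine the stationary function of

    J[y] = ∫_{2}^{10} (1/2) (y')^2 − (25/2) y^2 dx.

The Lagrangian is L = (1/2) (y')^2 − (25/2) y^2.
Compute ∂L/∂y = -25y, ∂L/∂y' = y'.
The Euler-Lagrange equation d/dx(∂L/∂y') − ∂L/∂y = 0 reduces to
    y'' + 25 y = 0.
Its general solution is
    y(x) = A sin(5x) + B cos(5x),
with A, B fixed by the endpoint conditions.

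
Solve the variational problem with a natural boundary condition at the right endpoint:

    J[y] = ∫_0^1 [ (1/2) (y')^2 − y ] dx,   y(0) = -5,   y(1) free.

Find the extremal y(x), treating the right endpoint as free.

The Lagrangian L = (1/2) (y')^2 − y gives
    ∂L/∂y = −1,   ∂L/∂y' = y'.
Euler-Lagrange: d/dx(y') − (−1) = 0, i.e. y'' + 1 = 0, so
    y(x) = −(1/2) x^2 + C1 x + C2.
Fixed left endpoint y(0) = -5 ⇒ C2 = -5.
The right endpoint x = 1 is free, so the natural (transversality) condition is ∂L/∂y' |_{x=1} = 0, i.e. y'(1) = 0.
Compute y'(x) = −1 x + C1, so y'(1) = −1 + C1 = 0 ⇒ C1 = 1.
Therefore the extremal is
    y(x) = −x^2/2 + x − 5.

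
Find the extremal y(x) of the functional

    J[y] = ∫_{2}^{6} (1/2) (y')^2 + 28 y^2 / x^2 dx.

The Lagrangian is L = (1/2) (y')^2 + 28 y^2 / x^2.
Compute ∂L/∂y = 56y/x^2, ∂L/∂y' = y'.
The Euler-Lagrange equation d/dx(∂L/∂y') − ∂L/∂y = 0 reduces to
    y'' − 56/x^2 · y = 0  (x > 0).
Its general solution is
    y(x) = A x^8 + B x^(-7),
with A, B fixed by the endpoint conditions.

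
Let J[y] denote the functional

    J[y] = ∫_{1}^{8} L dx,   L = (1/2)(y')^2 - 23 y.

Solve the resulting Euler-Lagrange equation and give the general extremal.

The Lagrangian is L = (1/2)(y')^2 - 23 y.
∂L/∂y = -23.
∂L/∂y' = y'.
The Euler-Lagrange equation d/dx(∂L/∂y') − ∂L/∂y = 0 becomes:
    y'' + 23 = 0
General solution: y(x) = -(23/2) x^2 + A x + B, where A and B are arbitrary constants fixed by the endpoint conditions.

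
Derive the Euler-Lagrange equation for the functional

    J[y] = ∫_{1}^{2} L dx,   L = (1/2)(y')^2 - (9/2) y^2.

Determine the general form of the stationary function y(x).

The Lagrangian is L = (1/2)(y')^2 - (9/2) y^2.
∂L/∂y = -9y.
∂L/∂y' = y'.
The Euler-Lagrange equation d/dx(∂L/∂y') − ∂L/∂y = 0 becomes:
    y'' + 9 y = 0
General solution: y(x) = A sin(3x) + B cos(3x), where A and B are arbitrary constants fixed by the endpoint conditions.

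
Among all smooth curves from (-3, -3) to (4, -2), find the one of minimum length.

Arc-length functional: J[y] = ∫ sqrt(1 + (y')^2) dx.
Lagrangian L = sqrt(1 + (y')^2) has no explicit y dependence, so ∂L/∂y = 0 and the Euler-Lagrange equation gives
    d/dx( y' / sqrt(1 + (y')^2) ) = 0  ⇒  y' / sqrt(1 + (y')^2) = const.
Hence y' is constant, so y(x) is affine.
Fitting the endpoints (-3, -3) and (4, -2):
    slope m = ((-2) − (-3)) / (4 − (-3)) = 1/7,
    intercept c = (-3) − m·(-3) = -18/7.
Extremal: y(x) = (1/7) x - 18/7.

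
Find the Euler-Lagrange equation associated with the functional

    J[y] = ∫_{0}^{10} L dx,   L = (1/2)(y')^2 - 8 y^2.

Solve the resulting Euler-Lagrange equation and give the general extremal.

The Lagrangian is L = (1/2)(y')^2 - 8 y^2.
∂L/∂y = -16y.
∂L/∂y' = y'.
The Euler-Lagrange equation d/dx(∂L/∂y') − ∂L/∂y = 0 becomes:
    y'' + 16 y = 0
General solution: y(x) = A sin(4x) + B cos(4x), where A and B are arbitrary constants fixed by the endpoint conditions.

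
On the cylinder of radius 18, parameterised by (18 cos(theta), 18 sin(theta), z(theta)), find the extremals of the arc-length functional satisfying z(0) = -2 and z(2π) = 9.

Parameterise the cylinder of radius R = 18 as
    r(θ) = (18 cos θ, 18 sin θ, z(θ)).
The arc-length element is
    ds = sqrt(324 + (dz/dθ)^2) dθ,
so the Lagrangian is L = sqrt(324 + z'^2).
L depends on z' only, not on z or θ, so ∂L/∂z = 0 and
    ∂L/∂z' = z' / sqrt(324 + z'^2).
The Euler-Lagrange equation gives
    d/dθ( z' / sqrt(324 + z'^2) ) = 0,
so z' is constant. Integrating once:
    z(θ) = a θ + b,
a helix on the cylinder (a straight line when the cylinder is unrolled). The constants a, b are determined by the endpoint conditions.
With endpoint conditions z(0) = -2 and z(2π) = 9: from z(0) = b we get b = -2, and a·2π + -2 = 9 gives a = 11/(2π), so
    z(θ) = (11/(2π)) θ − 2.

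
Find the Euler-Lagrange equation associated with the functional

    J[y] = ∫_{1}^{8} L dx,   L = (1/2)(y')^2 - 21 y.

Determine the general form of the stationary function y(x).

The Lagrangian is L = (1/2)(y')^2 - 21 y.
∂L/∂y = -21.
∂L/∂y' = y'.
The Euler-Lagrange equation d/dx(∂L/∂y') − ∂L/∂y = 0 becomes:
    y'' + 21 = 0
General solution: y(x) = -(21/2) x^2 + A x + B, where A and B are arbitrary constants fixed by the endpoint conditions.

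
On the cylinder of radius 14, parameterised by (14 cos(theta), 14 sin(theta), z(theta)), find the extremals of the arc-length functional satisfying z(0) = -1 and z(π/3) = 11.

Parameterise the cylinder of radius R = 14 as
    r(θ) = (14 cos θ, 14 sin θ, z(θ)).
The arc-length element is
    ds = sqrt(196 + (dz/dθ)^2) dθ,
so the Lagrangian is L = sqrt(196 + z'^2).
L depends on z' only, not on z or θ, so ∂L/∂z = 0 and
    ∂L/∂z' = z' / sqrt(196 + z'^2).
The Euler-Lagrange equation gives
    d/dθ( z' / sqrt(196 + z'^2) ) = 0,
so z' is constant. Integrating once:
    z(θ) = a θ + b,
a helix on the cylinder (a straight line when the cylinder is unrolled). The constants a, b are determined by the endpoint conditions.
With endpoint conditions z(0) = -1 and z(π/3) = 11: from z(0) = b we get b = -1, and a·π/3 + -1 = 11 gives a = 36/π, so
    z(θ) = (36/π) θ − 1.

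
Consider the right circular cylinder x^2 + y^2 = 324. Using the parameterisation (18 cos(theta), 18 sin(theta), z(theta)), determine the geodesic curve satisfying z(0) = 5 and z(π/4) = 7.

Parameterise the cylinder of radius R = 18 as
    r(θ) = (18 cos θ, 18 sin θ, z(θ)).
The arc-length element is
    ds = sqrt(324 + (dz/dθ)^2) dθ,
so the Lagrangian is L = sqrt(324 + z'^2).
L depends on z' only, not on z or θ, so ∂L/∂z = 0 and
    ∂L/∂z' = z' / sqrt(324 + z'^2).
The Euler-Lagrange equation gives
    d/dθ( z' / sqrt(324 + z'^2) ) = 0,
so z' is constant. Integrating once:
    z(θ) = a θ + b,
a helix on the cylinder (a straight line when the cylinder is unrolled). The constants a, b are determined by the endpoint conditions.
With endpoint conditions z(0) = 5 and z(π/4) = 7: from z(0) = b we get b = 5, and a·π/4 + 5 = 7 gives a = 8/π, so
    z(θ) = (8/π) θ + 5.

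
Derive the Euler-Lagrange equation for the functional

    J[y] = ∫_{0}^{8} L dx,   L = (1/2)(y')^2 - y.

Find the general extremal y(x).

The Lagrangian is L = (1/2)(y')^2 - y.
∂L/∂y = -1.
∂L/∂y' = y'.
The Euler-Lagrange equation d/dx(∂L/∂y') − ∂L/∂y = 0 becomes:
    y'' + 1 = 0
General solution: y(x) = -x^2/2 + A x + B, where A and B are arbitrary constants fixed by the endpoint conditions.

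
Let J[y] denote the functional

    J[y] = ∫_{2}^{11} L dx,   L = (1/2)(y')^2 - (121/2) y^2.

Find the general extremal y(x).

The Lagrangian is L = (1/2)(y')^2 - (121/2) y^2.
∂L/∂y = -121y.
∂L/∂y' = y'.
The Euler-Lagrange equation d/dx(∂L/∂y') − ∂L/∂y = 0 becomes:
    y'' + 121 y = 0
General solution: y(x) = A sin(11x) + B cos(11x), where A and B are arbitrary constants fixed by the endpoint conditions.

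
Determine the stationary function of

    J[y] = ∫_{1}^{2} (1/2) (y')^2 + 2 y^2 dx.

The Lagrangian is L = (1/2) (y')^2 + 2 y^2.
Compute ∂L/∂y = 4y, ∂L/∂y' = y'.
The Euler-Lagrange equation d/dx(∂L/∂y') − ∂L/∂y = 0 reduces to
    y'' − 4 y = 0.
Its general solution is
    y(x) = A e^(2x) + B e^(−2x),
with A, B fixed by the endpoint conditions.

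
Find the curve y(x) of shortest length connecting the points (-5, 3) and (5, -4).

Arc-length functional: J[y] = ∫ sqrt(1 + (y')^2) dx.
Lagrangian L = sqrt(1 + (y')^2) has no explicit y dependence, so ∂L/∂y = 0 and the Euler-Lagrange equation gives
    d/dx( y' / sqrt(1 + (y')^2) ) = 0  ⇒  y' / sqrt(1 + (y')^2) = const.
Hence y' is constant, so y(x) is affine.
Fitting the endpoints (-5, 3) and (5, -4):
    slope m = ((-4) − 3) / (5 − (-5)) = -7/10,
    intercept c = 3 − m·(-5) = -1/2.
Extremal: y(x) = (-7/10) x - 1/2.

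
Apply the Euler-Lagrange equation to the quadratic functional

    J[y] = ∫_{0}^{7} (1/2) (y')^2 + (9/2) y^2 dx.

The Lagrangian is L = (1/2) (y')^2 + (9/2) y^2.
Compute ∂L/∂y = 9y, ∂L/∂y' = y'.
The Euler-Lagrange equation d/dx(∂L/∂y') − ∂L/∂y = 0 reduces to
    y'' − 9 y = 0.
Its general solution is
    y(x) = A e^(3x) + B e^(−3x),
with A, B fixed by the endpoint conditions.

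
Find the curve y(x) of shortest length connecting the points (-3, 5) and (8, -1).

Arc-length functional: J[y] = ∫ sqrt(1 + (y')^2) dx.
Lagrangian L = sqrt(1 + (y')^2) has no explicit y dependence, so ∂L/∂y = 0 and the Euler-Lagrange equation gives
    d/dx( y' / sqrt(1 + (y')^2) ) = 0  ⇒  y' / sqrt(1 + (y')^2) = const.
Hence y' is constant, so y(x) is affine.
Fitting the endpoints (-3, 5) and (8, -1):
    slope m = ((-1) − 5) / (8 − (-3)) = -6/11,
    intercept c = 5 − m·(-3) = 37/11.
Extremal: y(x) = (-6/11) x + 37/11.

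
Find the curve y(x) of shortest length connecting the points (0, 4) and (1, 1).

Arc-length functional: J[y] = ∫ sqrt(1 + (y')^2) dx.
Lagrangian L = sqrt(1 + (y')^2) has no explicit y dependence, so ∂L/∂y = 0 and the Euler-Lagrange equation gives
    d/dx( y' / sqrt(1 + (y')^2) ) = 0  ⇒  y' / sqrt(1 + (y')^2) = const.
Hence y' is constant, so y(x) is affine.
Fitting the endpoints (0, 4) and (1, 1):
    slope m = (1 − 4) / (1 − 0) = -3,
    intercept c = 4 − m·0 = 4.
Extremal: y(x) = -3 x + 4.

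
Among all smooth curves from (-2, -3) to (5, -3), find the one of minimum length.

Arc-length functional: J[y] = ∫ sqrt(1 + (y')^2) dx.
Lagrangian L = sqrt(1 + (y')^2) has no explicit y dependence, so ∂L/∂y = 0 and the Euler-Lagrange equation gives
    d/dx( y' / sqrt(1 + (y')^2) ) = 0  ⇒  y' / sqrt(1 + (y')^2) = const.
Hence y' is constant, so y(x) is affine.
Fitting the endpoints (-2, -3) and (5, -3):
    slope m = ((-3) − (-3)) / (5 − (-2)) = 0,
    intercept c = (-3) − m·(-2) = -3.
Extremal: y(x) = -3.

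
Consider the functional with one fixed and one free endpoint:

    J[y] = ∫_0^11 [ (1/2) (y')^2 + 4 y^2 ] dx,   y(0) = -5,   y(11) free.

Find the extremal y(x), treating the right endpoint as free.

The Lagrangian L = (1/2) (y')^2 + 4 y^2 gives
    ∂L/∂y = 8 y,   ∂L/∂y' = y'.
Euler-Lagrange: y'' − 8 y = 0.
With k = sqrt(8), the general solution is
    y(x) = A cosh(sqrt(8) x) + B sinh(sqrt(8) x).
Fixed left endpoint y(0) = -5 ⇒ A = -5.
The right endpoint x = 11 is free, so the natural (transversality) condition is ∂L/∂y' |_{x=11} = 0, i.e. y'(11) = 0.
Compute y'(x) = A k sinh(k x) + B k cosh(k x), so
    y'(11) = A k sinh(k·11) + B k cosh(k·11) = 0
    ⇒ B = −A tanh(k·11) = 5 tanh(sqrt(8)·11).
Therefore the extremal is
    y(x) = −5 cosh(sqrt(8) x) + 5 tanh(sqrt(8)·11) sinh(sqrt(8) x).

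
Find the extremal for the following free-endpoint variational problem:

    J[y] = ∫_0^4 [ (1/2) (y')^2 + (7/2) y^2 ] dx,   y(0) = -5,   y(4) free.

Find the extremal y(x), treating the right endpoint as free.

The Lagrangian L = (1/2) (y')^2 + (7/2) y^2 gives
    ∂L/∂y = 7 y,   ∂L/∂y' = y'.
Euler-Lagrange: y'' − 7 y = 0.
With k = sqrt(7), the general solution is
    y(x) = A cosh(sqrt(7) x) + B sinh(sqrt(7) x).
Fixed left endpoint y(0) = -5 ⇒ A = -5.
The right endpoint x = 4 is free, so the natural (transversality) condition is ∂L/∂y' |_{x=4} = 0, i.e. y'(4) = 0.
Compute y'(x) = A k sinh(k x) + B k cosh(k x), so
    y'(4) = A k sinh(k·4) + B k cosh(k·4) = 0
    ⇒ B = −A tanh(k·4) = 5 tanh(sqrt(7)·4).
Therefore the extremal is
    y(x) = −5 cosh(sqrt(7) x) + 5 tanh(sqrt(7)·4) sinh(sqrt(7) x).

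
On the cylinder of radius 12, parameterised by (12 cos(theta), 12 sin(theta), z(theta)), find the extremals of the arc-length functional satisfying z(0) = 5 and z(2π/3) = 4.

Parameterise the cylinder of radius R = 12 as
    r(θ) = (12 cos θ, 12 sin θ, z(θ)).
The arc-length element is
    ds = sqrt(144 + (dz/dθ)^2) dθ,
so the Lagrangian is L = sqrt(144 + z'^2).
L depends on z' only, not on z or θ, so ∂L/∂z = 0 and
    ∂L/∂z' = z' / sqrt(144 + z'^2).
The Euler-Lagrange equation gives
    d/dθ( z' / sqrt(144 + z'^2) ) = 0,
so z' is constant. Integrating once:
    z(θ) = a θ + b,
a helix on the cylinder (a straight line when the cylinder is unrolled). The constants a, b are determined by the endpoint conditions.
With endpoint conditions z(0) = 5 and z(2π/3) = 4: from z(0) = b we get b = 5, and a·2π/3 + 5 = 4 gives a = -3/(2π), so
    z(θ) = (-3/(2π)) θ + 5.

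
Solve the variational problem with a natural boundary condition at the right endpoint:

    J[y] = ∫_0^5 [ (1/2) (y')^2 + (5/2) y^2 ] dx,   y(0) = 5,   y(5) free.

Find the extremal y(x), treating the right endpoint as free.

The Lagrangian L = (1/2) (y')^2 + (5/2) y^2 gives
    ∂L/∂y = 5 y,   ∂L/∂y' = y'.
Euler-Lagrange: y'' − 5 y = 0.
With k = sqrt(5), the general solution is
    y(x) = A cosh(sqrt(5) x) + B sinh(sqrt(5) x).
Fixed left endpoint y(0) = 5 ⇒ A = 5.
The right endpoint x = 5 is free, so the natural (transversality) condition is ∂L/∂y' |_{x=5} = 0, i.e. y'(5) = 0.
Compute y'(x) = A k sinh(k x) + B k cosh(k x), so
    y'(5) = A k sinh(k·5) + B k cosh(k·5) = 0
    ⇒ B = −A tanh(k·5) = − 5 tanh(sqrt(5)·5).
Therefore the extremal is
    y(x) = 5 cosh(sqrt(5) x) − 5 tanh(sqrt(5)·5) sinh(sqrt(5) x).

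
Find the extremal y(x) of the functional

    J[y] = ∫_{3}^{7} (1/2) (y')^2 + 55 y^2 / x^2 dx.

The Lagrangian is L = (1/2) (y')^2 + 55 y^2 / x^2.
Compute ∂L/∂y = 110y/x^2, ∂L/∂y' = y'.
The Euler-Lagrange equation d/dx(∂L/∂y') − ∂L/∂y = 0 reduces to
    y'' − 110/x^2 · y = 0  (x > 0).
Its general solution is
    y(x) = A x^11 + B x^(-10),
with A, B fixed by the endpoint conditions.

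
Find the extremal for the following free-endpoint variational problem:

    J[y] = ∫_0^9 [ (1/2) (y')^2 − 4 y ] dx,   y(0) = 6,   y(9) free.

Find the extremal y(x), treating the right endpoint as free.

The Lagrangian L = (1/2) (y')^2 − 4 y gives
    ∂L/∂y = −4,   ∂L/∂y' = y'.
Euler-Lagrange: d/dx(y') − (−4) = 0, i.e. y'' + 4 = 0, so
    y(x) = −(4/2) x^2 + C1 x + C2.
Fixed left endpoint y(0) = 6 ⇒ C2 = 6.
The right endpoint x = 9 is free, so the natural (transversality) condition is ∂L/∂y' |_{x=9} = 0, i.e. y'(9) = 0.
Compute y'(x) = −4 x + C1, so y'(9) = −36 + C1 = 0 ⇒ C1 = 36.
Therefore the extremal is
    y(x) = −2 x^2 + 36 x + 6.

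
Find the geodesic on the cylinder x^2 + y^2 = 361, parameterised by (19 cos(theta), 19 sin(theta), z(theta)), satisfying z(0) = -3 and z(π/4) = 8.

Parameterise the cylinder of radius R = 19 as
    r(θ) = (19 cos θ, 19 sin θ, z(θ)).
The arc-length element is
    ds = sqrt(361 + (dz/dθ)^2) dθ,
so the Lagrangian is L = sqrt(361 + z'^2).
L depends on z' only, not on z or θ, so ∂L/∂z = 0 and
    ∂L/∂z' = z' / sqrt(361 + z'^2).
The Euler-Lagrange equation gives
    d/dθ( z' / sqrt(361 + z'^2) ) = 0,
so z' is constant. Integrating once:
    z(θ) = a θ + b,
a helix on the cylinder (a straight line when the cylinder is unrolled). The constants a, b are determined by the endpoint conditions.
With endpoint conditions z(0) = -3 and z(π/4) = 8: from z(0) = b we get b = -3, and a·π/4 + -3 = 8 gives a = 44/π, so
    z(θ) = (44/π) θ − 3.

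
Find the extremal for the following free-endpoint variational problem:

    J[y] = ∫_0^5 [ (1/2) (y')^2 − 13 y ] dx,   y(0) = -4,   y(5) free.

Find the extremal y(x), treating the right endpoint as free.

The Lagrangian L = (1/2) (y')^2 − 13 y gives
    ∂L/∂y = −13,   ∂L/∂y' = y'.
Euler-Lagrange: d/dx(y') − (−13) = 0, i.e. y'' + 13 = 0, so
    y(x) = −(13/2) x^2 + C1 x + C2.
Fixed left endpoint y(0) = -4 ⇒ C2 = -4.
The right endpoint x = 5 is free, so the natural (transversality) condition is ∂L/∂y' |_{x=5} = 0, i.e. y'(5) = 0.
Compute y'(x) = −13 x + C1, so y'(5) = −65 + C1 = 0 ⇒ C1 = 65.
Therefore the extremal is
    y(x) = −(13/2) x^2 + 65 x − 4.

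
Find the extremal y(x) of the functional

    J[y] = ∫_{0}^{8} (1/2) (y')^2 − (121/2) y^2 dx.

The Lagrangian is L = (1/2) (y')^2 − (121/2) y^2.
Compute ∂L/∂y = -121y, ∂L/∂y' = y'.
The Euler-Lagrange equation d/dx(∂L/∂y') − ∂L/∂y = 0 reduces to
    y'' + 121 y = 0.
Its general solution is
    y(x) = A sin(11x) + B cos(11x),
with A, B fixed by the endpoint conditions.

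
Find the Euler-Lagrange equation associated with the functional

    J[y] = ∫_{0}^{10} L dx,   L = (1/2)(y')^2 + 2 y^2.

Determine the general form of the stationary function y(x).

The Lagrangian is L = (1/2)(y')^2 + 2 y^2.
∂L/∂y = 4y.
∂L/∂y' = y'.
The Euler-Lagrange equation d/dx(∂L/∂y') − ∂L/∂y = 0 becomes:
    y'' - 4 y = 0
General solution: y(x) = A e^(2x) + B e^(-2x), where A and B are arbitrary constants fixed by the endpoint conditions.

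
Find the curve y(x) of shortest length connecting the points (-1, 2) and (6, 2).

Arc-length functional: J[y] = ∫ sqrt(1 + (y')^2) dx.
Lagrangian L = sqrt(1 + (y')^2) has no explicit y dependence, so ∂L/∂y = 0 and the Euler-Lagrange equation gives
    d/dx( y' / sqrt(1 + (y')^2) ) = 0  ⇒  y' / sqrt(1 + (y')^2) = const.
Hence y' is constant, so y(x) is affine.
Fitting the endpoints (-1, 2) and (6, 2):
    slope m = (2 − 2) / (6 − (-1)) = 0,
    intercept c = 2 − m·(-1) = 2.
Extremal: y(x) = 2.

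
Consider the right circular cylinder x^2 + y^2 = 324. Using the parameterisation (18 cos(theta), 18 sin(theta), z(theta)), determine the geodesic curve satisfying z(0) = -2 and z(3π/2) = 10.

Parameterise the cylinder of radius R = 18 as
    r(θ) = (18 cos θ, 18 sin θ, z(θ)).
The arc-length element is
    ds = sqrt(324 + (dz/dθ)^2) dθ,
so the Lagrangian is L = sqrt(324 + z'^2).
L depends on z' only, not on z or θ, so ∂L/∂z = 0 and
    ∂L/∂z' = z' / sqrt(324 + z'^2).
The Euler-Lagrange equation gives
    d/dθ( z' / sqrt(324 + z'^2) ) = 0,
so z' is constant. Integrating once:
    z(θ) = a θ + b,
a helix on the cylinder (a straight line when the cylinder is unrolled). The constants a, b are determined by the endpoint conditions.
With endpoint conditions z(0) = -2 and z(3π/2) = 10: from z(0) = b we get b = -2, and a·3π/2 + -2 = 10 gives a = 8/π, so
    z(θ) = (8/π) θ − 2.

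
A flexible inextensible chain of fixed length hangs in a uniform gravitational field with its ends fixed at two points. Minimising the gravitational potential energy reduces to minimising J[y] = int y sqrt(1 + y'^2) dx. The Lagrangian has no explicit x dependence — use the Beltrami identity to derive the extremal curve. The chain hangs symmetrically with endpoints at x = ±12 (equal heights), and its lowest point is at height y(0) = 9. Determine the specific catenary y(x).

The Lagrangian L(y, y') = y sqrt(1 + y'^2) has no explicit x dependence, so the Beltrami identity applies:
    L − y' ∂L/∂y' = C.
Compute ∂L/∂y' = y · y' / sqrt(1 + y'^2). Then
    L − y' ∂L/∂y'
    = y sqrt(1 + y'^2) − y · y'^2 / sqrt(1 + y'^2)
    = y (1 + y'^2 − y'^2) / sqrt(1 + y'^2)
    = y / sqrt(1 + y'^2) = C.
Squaring gives y^2 = C^2 (1 + y'^2), i.e.
    y'^2 = y^2 / C^2 − 1.
Separating variables,
    dy / sqrt(y^2 − C^2) = dx / C,
and integrating gives arccosh(y / C) = (x − a)/C, so
    y(x) = C cosh((x − a)/C),
the catenary. The constants C and a are fixed by the two endpoint conditions (and, for the hanging-chain problem, the length constraint selects C).
Now fit the given data. The endpoints x = ±12 are symmetric at equal height, so the catenary is even about its minimum: a = 0 and y(x) = C cosh(x/C). The lowest point is y(0) = C cosh(0) = C, and we are told y(0) = 9, so C = 9. Therefore
    y(x) = 9 cosh(x/9),
and at the endpoints
    y(±12) = 9 cosh(12/9).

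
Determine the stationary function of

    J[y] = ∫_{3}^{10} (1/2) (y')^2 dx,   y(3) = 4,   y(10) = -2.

The Lagrangian is L = (1/2) (y')^2.
Compute ∂L/∂y = 0, ∂L/∂y' = y'.
The Euler-Lagrange equation d/dx(∂L/∂y') − ∂L/∂y = 0 reduces to
    y'' = 0.
Its general solution is
    y(x) = A x + B,
with A, B fixed by the endpoint conditions.
Applying the endpoint conditions y(3) = 4 and y(10) = -2: solve A·3 + B = 4 and A·10 + B = -2. Subtracting gives A(10 − 3) = -2 − 4, so A = -6/7, and B = 4 − A·3 = 46/7. Therefore
    y(x) = (-6/7) x + 46/7.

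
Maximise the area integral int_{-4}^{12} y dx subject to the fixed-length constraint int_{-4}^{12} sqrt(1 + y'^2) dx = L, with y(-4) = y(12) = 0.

Set up the augmented Lagrangian using a multiplier λ for the length constraint:
    F(y, y') = y − λ sqrt(1 + y'^2).
F has no explicit x dependence, so the Beltrami identity yields a first integral
    F − y' ∂F/∂y' = C.
Compute ∂F/∂y' = −λ y' / sqrt(1 + y'^2). Then
    y − λ sqrt(1 + y'^2) + λ y'^2 / sqrt(1 + y'^2) = C
    ⇒  y − λ / sqrt(1 + y'^2) = C.
Solving for y' and integrating gives
    (x − a)^2 + (y − b)^2 = λ^2,
a circular arc of radius λ. The constants a, b are determined by the endpoint conditions y(-4) = y(12) = 0, and λ is fixed implicitly by the length constraint
    ∫_{-4}^{12} sqrt(1 + y'^2) dx = L.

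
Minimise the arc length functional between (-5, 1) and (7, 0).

Arc-length functional: J[y] = ∫ sqrt(1 + (y')^2) dx.
Lagrangian L = sqrt(1 + (y')^2) has no explicit y dependence, so ∂L/∂y = 0 and the Euler-Lagrange equation gives
    d/dx( y' / sqrt(1 + (y')^2) ) = 0  ⇒  y' / sqrt(1 + (y')^2) = const.
Hence y' is constant, so y(x) is affine.
Fitting the endpoints (-5, 1) and (7, 0):
    slope m = (0 − 1) / (7 − (-5)) = -1/12,
    intercept c = 1 − m·(-5) = 7/12.
Extremal: y(x) = (-1/12) x + 7/12.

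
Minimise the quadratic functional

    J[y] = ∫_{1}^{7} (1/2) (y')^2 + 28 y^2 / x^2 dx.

The Lagrangian is L = (1/2) (y')^2 + 28 y^2 / x^2.
Compute ∂L/∂y = 56y/x^2, ∂L/∂y' = y'.
The Euler-Lagrange equation d/dx(∂L/∂y') − ∂L/∂y = 0 reduces to
    y'' − 56/x^2 · y = 0  (x > 0).
Its general solution is
    y(x) = A x^8 + B x^(-7),
with A, B fixed by the endpoint conditions.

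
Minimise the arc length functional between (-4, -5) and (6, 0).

Arc-length functional: J[y] = ∫ sqrt(1 + (y')^2) dx.
Lagrangian L = sqrt(1 + (y')^2) has no explicit y dependence, so ∂L/∂y = 0 and the Euler-Lagrange equation gives
    d/dx( y' / sqrt(1 + (y')^2) ) = 0  ⇒  y' / sqrt(1 + (y')^2) = const.
Hence y' is constant, so y(x) is affine.
Fitting the endpoints (-4, -5) and (6, 0):
    slope m = (0 − (-5)) / (6 − (-4)) = 1/2,
    intercept c = (-5) − m·(-4) = -3.
Extremal: y(x) = (1/2) x - 3.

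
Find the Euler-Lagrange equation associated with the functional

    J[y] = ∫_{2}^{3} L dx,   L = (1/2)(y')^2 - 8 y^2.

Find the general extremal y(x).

The Lagrangian is L = (1/2)(y')^2 - 8 y^2.
∂L/∂y = -16y.
∂L/∂y' = y'.
The Euler-Lagrange equation d/dx(∂L/∂y') − ∂L/∂y = 0 becomes:
    y'' + 16 y = 0
General solution: y(x) = A sin(4x) + B cos(4x), where A and B are arbitrary constants fixed by the endpoint conditions.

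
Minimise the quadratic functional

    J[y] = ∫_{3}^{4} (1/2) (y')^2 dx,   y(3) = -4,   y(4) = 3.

The Lagrangian is L = (1/2) (y')^2.
Compute ∂L/∂y = 0, ∂L/∂y' = y'.
The Euler-Lagrange equation d/dx(∂L/∂y') − ∂L/∂y = 0 reduces to
    y'' = 0.
Its general solution is
    y(x) = A x + B,
with A, B fixed by the endpoint conditions.
Applying the endpoint conditions y(3) = -4 and y(4) = 3: solve A·3 + B = -4 and A·4 + B = 3. Subtracting gives A(4 − 3) = 3 − -4, so A = 7, and B = -4 − A·3 = -25. Therefore
    y(x) = 7 x - 25.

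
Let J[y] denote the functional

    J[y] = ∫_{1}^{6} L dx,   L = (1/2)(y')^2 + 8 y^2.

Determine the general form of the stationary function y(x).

The Lagrangian is L = (1/2)(y')^2 + 8 y^2.
∂L/∂y = 16y.
∂L/∂y' = y'.
The Euler-Lagrange equation d/dx(∂L/∂y') − ∂L/∂y = 0 becomes:
    y'' - 16 y = 0
General solution: y(x) = A e^(4x) + B e^(-4x), where A and B are arbitrary constants fixed by the endpoint conditions.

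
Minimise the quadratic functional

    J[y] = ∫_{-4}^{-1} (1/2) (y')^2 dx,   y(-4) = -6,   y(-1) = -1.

The Lagrangian is L = (1/2) (y')^2.
Compute ∂L/∂y = 0, ∂L/∂y' = y'.
The Euler-Lagrange equation d/dx(∂L/∂y') − ∂L/∂y = 0 reduces to
    y'' = 0.
Its general solution is
    y(x) = A x + B,
with A, B fixed by the endpoint conditions.
Applying the endpoint conditions y(-4) = -6 and y(-1) = -1: solve A·-4 + B = -6 and A·-1 + B = -1. Subtracting gives A(-1 − -4) = -1 − -6, so A = 5/3, and B = -6 − A·-4 = 2/3. Therefore
    y(x) = (5/3) x + 2/3.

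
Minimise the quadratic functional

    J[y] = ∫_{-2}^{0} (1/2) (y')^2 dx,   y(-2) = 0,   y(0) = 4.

The Lagrangian is L = (1/2) (y')^2.
Compute ∂L/∂y = 0, ∂L/∂y' = y'.
The Euler-Lagrange equation d/dx(∂L/∂y') − ∂L/∂y = 0 reduces to
    y'' = 0.
Its general solution is
    y(x) = A x + B,
with A, B fixed by the endpoint conditions.
Applying the endpoint conditions y(-2) = 0 and y(0) = 4: solve A·-2 + B = 0 and A·0 + B = 4. Subtracting gives A(0 − -2) = 4 − 0, so A = 2, and B = 0 − A·-2 = 4. Therefore
    y(x) = 2 x + 4.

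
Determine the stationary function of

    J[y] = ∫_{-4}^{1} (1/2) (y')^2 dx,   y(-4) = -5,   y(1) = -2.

The Lagrangian is L = (1/2) (y')^2.
Compute ∂L/∂y = 0, ∂L/∂y' = y'.
The Euler-Lagrange equation d/dx(∂L/∂y') − ∂L/∂y = 0 reduces to
    y'' = 0.
Its general solution is
    y(x) = A x + B,
with A, B fixed by the endpoint conditions.
Applying the endpoint conditions y(-4) = -5 and y(1) = -2: solve A·-4 + B = -5 and A·1 + B = -2. Subtracting gives A(1 − -4) = -2 − -5, so A = 3/5, and B = -5 − A·-4 = -13/5. Therefore
    y(x) = (3/5) x - 13/5.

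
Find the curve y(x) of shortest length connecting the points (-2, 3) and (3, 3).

Arc-length functional: J[y] = ∫ sqrt(1 + (y')^2) dx.
Lagrangian L = sqrt(1 + (y')^2) has no explicit y dependence, so ∂L/∂y = 0 and the Euler-Lagrange equation gives
    d/dx( y' / sqrt(1 + (y')^2) ) = 0  ⇒  y' / sqrt(1 + (y')^2) = const.
Hence y' is constant, so y(x) is affine.
Fitting the endpoints (-2, 3) and (3, 3):
    slope m = (3 − 3) / (3 − (-2)) = 0,
    intercept c = 3 − m·(-2) = 3.
Extremal: y(x) = 3.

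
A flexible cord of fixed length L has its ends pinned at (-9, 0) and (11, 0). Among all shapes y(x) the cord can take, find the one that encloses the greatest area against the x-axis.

Set up the augmented Lagrangian using a multiplier λ for the length constraint:
    F(y, y') = y − λ sqrt(1 + y'^2).
F has no explicit x dependence, so the Beltrami identity yields a first integral
    F − y' ∂F/∂y' = C.
Compute ∂F/∂y' = −λ y' / sqrt(1 + y'^2). Then
    y − λ sqrt(1 + y'^2) + λ y'^2 / sqrt(1 + y'^2) = C
    ⇒  y − λ / sqrt(1 + y'^2) = C.
Solving for y' and integrating gives
    (x − a)^2 + (y − b)^2 = λ^2,
a circular arc of radius λ. The constants a, b are determined by the endpoint conditions y(-9) = y(11) = 0, and λ is fixed implicitly by the length constraint
    ∫_{-9}^{11} sqrt(1 + y'^2) dx = L.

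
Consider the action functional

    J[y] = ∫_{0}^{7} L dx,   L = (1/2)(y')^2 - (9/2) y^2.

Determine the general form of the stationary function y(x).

The Lagrangian is L = (1/2)(y')^2 - (9/2) y^2.
∂L/∂y = -9y.
∂L/∂y' = y'.
The Euler-Lagrange equation d/dx(∂L/∂y') − ∂L/∂y = 0 becomes:
    y'' + 9 y = 0
General solution: y(x) = A sin(3x) + B cos(3x), where A and B are arbitrary constants fixed by the endpoint conditions.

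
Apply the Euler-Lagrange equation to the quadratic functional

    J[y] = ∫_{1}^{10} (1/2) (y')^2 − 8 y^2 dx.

The Lagrangian is L = (1/2) (y')^2 − 8 y^2.
Compute ∂L/∂y = -16y, ∂L/∂y' = y'.
The Euler-Lagrange equation d/dx(∂L/∂y') − ∂L/∂y = 0 reduces to
    y'' + 16 y = 0.
Its general solution is
    y(x) = A sin(4x) + B cos(4x),
with A, B fixed by the endpoint conditions.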